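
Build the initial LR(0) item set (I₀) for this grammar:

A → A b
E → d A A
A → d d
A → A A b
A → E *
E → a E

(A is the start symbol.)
First, augment the grammar with A' → A
I₀ = CLOSURE({ [A' → . A] }):
  [A' → . A] has the dot before A: add [A → . A b], [A → . d d], [A → . A A b], [A → . E *]
  [A → . E *] has the dot before E: add [E → . d A A], [E → . a E]
No further items can be added.

I₀ = { [A → . A A b], [A → . A b], [A → . E *], [A → . d d], [A' → . A], [E → . a E], [E → . d A A] }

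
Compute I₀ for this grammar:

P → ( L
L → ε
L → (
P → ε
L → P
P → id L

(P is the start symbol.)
{ [P → . ( L], [P → . id L], [P → .], [P' → . P] }

First, augment the grammar with P' → P
I₀ = CLOSURE({ [P' → . P] }):
  [P' → . P] has the dot before P: add [P → . ( L], [P → .], [P → . id L]
No further items can be added.

I₀ = { [P → . ( L], [P → . id L], [P → .], [P' → . P] }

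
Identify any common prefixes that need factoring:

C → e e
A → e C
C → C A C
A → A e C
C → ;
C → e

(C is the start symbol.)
Left-factoring is needed when two productions for the same non-terminal
share a common prefix on the right-hand side.

Productions for C:
  C → e e
  C → C A C
  C → ;
  C → e
Productions for A:
  A → e C
  A → A e C

Found common prefix 'e' in productions for C

Answer: Yes, C has productions with common prefix 'e'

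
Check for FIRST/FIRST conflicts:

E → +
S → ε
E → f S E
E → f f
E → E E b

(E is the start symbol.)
A FIRST/FIRST conflict occurs when two productions N → α and N → β for the same non-terminal have FIRST(α) ∩ FIRST(β) ≠ ∅ (with ε ∈ FIRST of a nullable right-hand side, so two nullable alternatives also conflict).

FIRST sets of the non-terminals at (or reachable through a nullable prefix from) the front of some alternative:
  FIRST(E) = { '+', 'f' }

Productions for E:
  E → +: FIRST = { '+' }
  E → f S E: FIRST = { 'f' }
  E → f f: FIRST = { 'f' }
  E → E E b: FIRST = { '+', 'f' }
S has only one production, so no FIRST/FIRST conflict is possible there.

Conflict for E: E → + and E → E E b
  Overlap: { '+' }
Conflict for E: E → f S E and E → f f
  Overlap: { 'f' }
Conflict for E: E → f S E and E → E E b
  Overlap: { 'f' }
Conflict for E: E → f f and E → E E b
  Overlap: { 'f' }

Answer: Yes. E → '+' / E → E E b on { '+' }; E → f S E / E → f f on { 'f' }; E → f S E / E → E E b on { 'f' }; E → f f / E → E E b on { 'f' }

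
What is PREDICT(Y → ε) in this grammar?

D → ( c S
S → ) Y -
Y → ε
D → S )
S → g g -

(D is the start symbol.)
PREDICT(Y → ε) = (FIRST(RHS) \ {ε}) ∪ (FOLLOW(Y) if ε ∈ FIRST(RHS), i.e. RHS ⇒* ε)
The right-hand side is ε (FIRST(ε) = { ε }), so the predict set is FOLLOW(Y) = { '-' }
PREDICT(Y → ε) = { '-' }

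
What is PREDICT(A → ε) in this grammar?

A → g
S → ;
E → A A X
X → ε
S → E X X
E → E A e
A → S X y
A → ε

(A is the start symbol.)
{ $, ';', 'e', 'g', 'y' }

PREDICT(A → ε) = (FIRST(RHS) \ {ε}) ∪ (FOLLOW(A) if ε ∈ FIRST(RHS), i.e. RHS ⇒* ε)
The right-hand side is ε (FIRST(ε) = { ε }), so the predict set is FOLLOW(A) = { $, ';', 'e', 'g', 'y' }
PREDICT(A → ε) = { $, ';', 'e', 'g', 'y' }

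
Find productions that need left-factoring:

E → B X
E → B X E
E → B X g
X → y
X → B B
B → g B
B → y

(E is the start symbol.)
Yes, E has productions with common prefix 'B X'

Left-factoring is needed when two productions for the same non-terminal
share a common prefix on the right-hand side.

Productions for E:
  E → B X
  E → B X E
  E → B X g
Productions for X:
  X → y
  X → B B
Productions for B:
  B → g B
  B → y

Found common prefix 'B X' in productions for E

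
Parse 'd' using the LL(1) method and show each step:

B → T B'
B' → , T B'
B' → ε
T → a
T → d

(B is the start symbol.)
LL(1) parsing maintains a stack (initially the start symbol over $) and the input. At each step: if the stack top is a terminal, match it against the current input token; if it is a non-terminal N, replace it with the RHS of M[N, lookahead] (the unique production whose predict set contains the lookahead).

Stack is shown with the top on the left.

Stack   Input  Action
---------------------
B $     d $    output B → T B'
T B' $  d $    output T → d
d B' $  d $    match 'd'
B' $    $      output B' → ε
$       $      accept

The string is accepted.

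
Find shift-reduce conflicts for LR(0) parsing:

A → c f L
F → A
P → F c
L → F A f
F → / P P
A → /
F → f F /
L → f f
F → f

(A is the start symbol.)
Augment with A' → A and build the canonical LR(0) collection (I0 = CLOSURE({[A' → . A]}), then GOTO on every symbol after a dot until no new states appear). It has 20 states:
  I0: { [A → . /], [A → . c f L], [A' → . A] }  — shift
  I1: { [A → / .] }  — reduce
  I2: { [A' → A .] }  — accept
  I3: { [A → c . f L] }  — shift
  I4: { [A → . /], [A → . c f L], [A → c f . L], [F → . / P P], [F → . A], [F → . f F /], [F → . f], [L → . F A f], [L → . f f] }  — shift
  I5: { [A → . /], [A → . c f L], [A → / .], [F → . / P P], [F → . A], [F → . f F /], [F → . f], [F → / . P P], [P → . F c] }  — shift, reduce
  I6: { [F → A .] }  — reduce
  I7: { [A → . /], [A → . c f L], [L → F . A f] }  — shift
  I8: { [A → c f L .] }  — reduce
  I9: { [A → . /], [A → . c f L], [F → . / P P], [F → . A], [F → . f F /], [F → . f], [F → f . F /], [F → f .], [L → f . f] }  — shift, reduce
  I10: { [F → f F . /] }  — shift
  I11: { [A → . /], [A → . c f L], [F → . / P P], [F → . A], [F → . f F /], [F → . f], [F → f . F /], [F → f .], [L → f f .] }  — shift, 2 reduces
  I12: { [A → . /], [A → . c f L], [F → . / P P], [F → . A], [F → . f F /], [F → . f], [F → f . F /], [F → f .] }  — shift, reduce
  I13: { [F → f F / .] }  — reduce
  I14: { [L → F A . f] }  — shift
  I15: { [L → F A f .] }  — reduce
  I16: { [P → F . c] }  — shift
  I17: { [A → . /], [A → . c f L], [F → . / P P], [F → . A], [F → . f F /], [F → . f], [F → / P . P], [P → . F c] }  — shift
  I18: { [F → / P P .] }  — reduce
  I19: { [P → F c .] }  — reduce

I5 contains reduce item [A → / .] and shift items [A → . /], [A → . c f L], [F → . / P P], [F → . f], [F → . f F /] — shift-reduce conflict.
I9 contains reduce item [F → f .] and shift items [A → . /], [A → . c f L], [F → . / P P], [F → . f], [F → . f F /], [L → f . f] — shift-reduce conflict.
I11 contains reduce items [F → f .], [L → f f .] and shift items [A → . /], [A → . c f L], [F → . / P P], [F → . f], [F → . f F /] — shift-reduce conflict.
I12 contains reduce item [F → f .] and shift items [A → . /], [A → . c f L], [F → . / P P], [F → . f], [F → . f F /] — shift-reduce conflict.

Answer: Yes — I5: [A → / .] vs [A → . /]; I9: [F → f .] vs [A → . /]; I11: [F → f .] vs [A → . /]; I12: [F → f .] vs [A → . /]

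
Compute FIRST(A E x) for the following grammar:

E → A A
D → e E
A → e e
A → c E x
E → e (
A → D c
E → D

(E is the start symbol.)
FIRST sets of the non-terminals involved (from the grammar, by fixed-point iteration):
  FIRST(A) = { 'c', 'e' }

To compute FIRST(A E x), process the symbols left to right:
Symbol A is a non-terminal. Add FIRST(A) \ {ε} = { 'c', 'e' }
A is not nullable (ε ∉ FIRST(A)), so stop here.
FIRST(A E x) = { 'c', 'e' }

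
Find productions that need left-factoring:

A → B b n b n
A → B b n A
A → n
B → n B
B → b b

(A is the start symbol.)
Left-factoring is needed when two productions for the same non-terminal
share a common prefix on the right-hand side.

Productions for A:
  A → B b n b n
  A → B b n A
  A → n
Productions for B:
  B → n B
  B → b b

Found common prefix 'B b n' in productions for A

Answer: Yes, A has productions with common prefix 'B b n'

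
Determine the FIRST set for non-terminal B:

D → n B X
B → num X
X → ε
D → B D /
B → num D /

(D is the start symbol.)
{ 'num' }

From B → num X:
  - num is a terminal: add 'num' and stop
From B → num D /:
  - num is a terminal: add 'num' and stop

Collecting: FIRST(B) = { 'num' }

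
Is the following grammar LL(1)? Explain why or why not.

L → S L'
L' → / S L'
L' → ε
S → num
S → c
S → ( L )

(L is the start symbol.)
Yes, the grammar is LL(1).

A grammar is LL(1) if for each non-terminal N with multiple productions, the predict sets of those productions are pairwise disjoint, where PREDICT(N → α) = (FIRST(α) \ {ε}) ∪ (FOLLOW(N) if α ⇒* ε).

Relevant sets:
  FOLLOW(L') = { $, ')' }

For L':
  PREDICT(L' → '/' S L') = { '/' }
  PREDICT(L' → ε) = { $, ')' }
For S:
  PREDICT(S → num) = { 'num' }
  PREDICT(S → c) = { 'c' }
  PREDICT(S → '(' L ')') = { '(' }
L has a single production, so nothing to check there.

All predict sets are disjoint. The grammar IS LL(1).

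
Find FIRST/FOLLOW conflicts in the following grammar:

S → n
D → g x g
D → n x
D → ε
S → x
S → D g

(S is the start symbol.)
Yes. D → g x g with FOLLOW(D) on { 'g' }

Nullable non-terminals: D.

D: nullable alternative(s) D → ε; FOLLOW(D) = { 'g' }
  D → g x g: FIRST \ {ε} = { 'g' } — overlaps FOLLOW(D) on { 'g' }: CONFLICT
  D → n x: FIRST \ {ε} = { 'n' } — disjoint from FOLLOW(D)
  D → ε: FIRST \ {ε} = { } — this is the only nullable alternative, skip

S has no nullable alternative, so no FIRST/FOLLOW check is needed there.

So the grammar has 1 FIRST/FOLLOW conflict (marked CONFLICT above).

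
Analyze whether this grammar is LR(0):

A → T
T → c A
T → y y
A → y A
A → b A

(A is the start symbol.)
A grammar is LR(0) if no state in the canonical LR(0) collection has:
  - both a shift item (dot before a terminal) and a complete item (shift-reduce conflict), or
  - two or more complete items (reduce-reduce conflict; the accept item [A' → A .] counts as a complete item here).

Augment with A' → A and build the canonical LR(0) collection (I0 = CLOSURE({[A' → . A]}), then GOTO on every symbol after a dot until no new states appear). It has 10 states:
  I0: { [A → . T], [A → . b A], [A → . y A], [A' → . A], [T → . c A], [T → . y y] }  — shift
  I1: { [A' → A .] }  — accept
  I2: { [A → T .] }  — reduce
  I3: { [A → . T], [A → . b A], [A → . y A], [A → b . A], [T → . c A], [T → . y y] }  — shift
  I4: { [A → . T], [A → . b A], [A → . y A], [T → . c A], [T → . y y], [T → c . A] }  — shift
  I5: { [A → . T], [A → . b A], [A → . y A], [A → y . A], [T → . c A], [T → . y y], [T → y . y] }  — shift
  I6: { [A → y A .] }  — reduce
  I7: { [A → . T], [A → . b A], [A → . y A], [A → y . A], [T → . c A], [T → . y y], [T → y . y], [T → y y .] }  — shift, reduce
  I8: { [T → c A .] }  — reduce
  I9: { [A → b A .] }  — reduce

Conflict in state I7:
  Shift-reduce conflict between [T → y y .] and [A → . b A]
So the grammar is NOT LR(0).

Answer: No. Shift-reduce conflict between [T → y y .] and [A → . b A]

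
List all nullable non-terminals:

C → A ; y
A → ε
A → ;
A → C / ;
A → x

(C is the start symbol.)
{ 'A' }

A non-terminal is nullable if it can derive ε (the empty string): either it has an ε-production, or it has a production whose right-hand side consists entirely of nullable non-terminals.

ε-productions: A → ε
So A is immediately nullable.
No further non-terminal can be added: every production for the remaining non-terminals contains a terminal or a non-nullable non-terminal.
Nullable = { 'A' }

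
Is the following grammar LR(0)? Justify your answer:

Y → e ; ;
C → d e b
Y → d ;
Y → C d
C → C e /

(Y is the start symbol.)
A grammar is LR(0) if no state in the canonical LR(0) collection has:
  - both a shift item (dot before a terminal) and a complete item (shift-reduce conflict), or
  - two or more complete items (reduce-reduce conflict; the accept item [Y' → Y .] counts as a complete item here).

Augment with Y' → Y and build the canonical LR(0) collection (I0 = CLOSURE({[Y' → . Y]}), then GOTO on every symbol after a dot until no new states appear). It has 13 states:
  I0: { [C → . C e /], [C → . d e b], [Y → . C d], [Y → . d ;], [Y → . e ; ;], [Y' → . Y] }  — shift
  I1: { [C → C . e /], [Y → C . d] }  — shift
  I2: { [Y' → Y .] }  — accept
  I3: { [C → d . e b], [Y → d . ;] }  — shift
  I4: { [Y → e . ; ;] }  — shift
  I5: { [Y → e ; . ;] }  — shift
  I6: { [Y → e ; ; .] }  — reduce
  I7: { [Y → d ; .] }  — reduce
  I8: { [C → d e . b] }  — shift
  I9: { [C → d e b .] }  — reduce
  I10: { [Y → C d .] }  — reduce
  I11: { [C → C e . /] }  — shift
  I12: { [C → C e / .] }  — reduce

Every state is either a pure shift/goto state or contains exactly one complete item and nothing to shift — no conflicts. The grammar is LR(0).

Answer: Yes, the grammar is LR(0)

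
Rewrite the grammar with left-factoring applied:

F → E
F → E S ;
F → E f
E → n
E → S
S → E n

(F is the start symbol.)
Left-factoring transforms A → αβ₁ | αβ₂ into A → αA' and A' → β₁ | β₂
(α is the longest common prefix among the alternatives). Repeat until
no nonterminal has two alternatives with a common prefix.

Round 1: F has alternatives sharing prefix 'E'. Introduce F': F → E F'
  Add: F' → ε
  Add: F' → S ;
  Add: F' → f

No remaining common prefixes — done.

Resulting grammar:
F → E F'
F' → ε
F' → S ;
F' → f
E → n
E → S
S → E n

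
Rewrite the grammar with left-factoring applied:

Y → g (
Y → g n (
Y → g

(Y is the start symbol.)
Y → g Y'
Y' → (
Y' → n (
Y' → ε

Left-factoring transforms A → αβ₁ | αβ₂ into A → αA' and A' → β₁ | β₂
(α is the longest common prefix among the alternatives). Repeat until
no nonterminal has two alternatives with a common prefix.

Round 1: Y has alternatives sharing prefix 'g'. Introduce Y': Y → g Y'
  Add: Y' → (
  Add: Y' → n (
  Add: Y' → ε

No remaining common prefixes — done.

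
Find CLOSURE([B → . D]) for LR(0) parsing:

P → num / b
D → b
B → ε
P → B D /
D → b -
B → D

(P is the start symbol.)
To compute CLOSURE, for each item [A → α.Bβ] where B is a non-terminal, add [B → .γ] for all productions B → γ; repeat for the newly added items until nothing changes.

Start with: [B → . D]
  [B → . D] has the dot before D: add [D → . b], [D → . b -]
No further items can be added.

CLOSURE = { [B → . D], [D → . b -], [D → . b] }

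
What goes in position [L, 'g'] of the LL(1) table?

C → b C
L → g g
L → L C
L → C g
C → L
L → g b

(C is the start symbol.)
To find M[L, 'g'], we find productions for L where 'g' is in the predict set (PREDICT(N → α) = (FIRST(α) \ {ε}) ∪ (FOLLOW(N) if α ⇒* ε)).

Relevant sets:
  FIRST(L) = { 'b', 'g' }
  FIRST(C) = { 'b', 'g' }

L → g g: PREDICT = { 'g' }
  'g' is in predict set, so this production goes in M[L, 'g']
L → L C: PREDICT = { 'b', 'g' }
  'g' is in predict set, so this production goes in M[L, 'g']
L → C g: PREDICT = { 'b', 'g' }
  'g' is in predict set, so this production goes in M[L, 'g']
L → g b: PREDICT = { 'g' }
  'g' is in predict set, so this production goes in M[L, 'g']

M[L, 'g'] = L → g g, L → L C, L → C g, L → g b  (a multiply-defined cell — the grammar is not LL(1))

Answer: L → g g, L → L C, L → C g, L → g b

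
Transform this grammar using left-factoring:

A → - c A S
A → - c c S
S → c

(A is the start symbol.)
A → - c A'
A' → A S
A' → c S
S → c

Left-factoring transforms A → αβ₁ | αβ₂ into A → αA' and A' → β₁ | β₂
(α is the longest common prefix among the alternatives). Repeat until
no nonterminal has two alternatives with a common prefix.

Round 1: A has alternatives sharing prefix '- c'. Introduce A': A → - c A'
  Add: A' → A S
  Add: A' → c S

No remaining common prefixes — done.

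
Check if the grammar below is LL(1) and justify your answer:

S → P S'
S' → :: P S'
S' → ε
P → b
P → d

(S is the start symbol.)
Relevant sets:
  FOLLOW(S') = { $ }

For S':
  PREDICT(S' → :: P S') = { '::' }
  PREDICT(S' → ε) = { $ }
For P:
  PREDICT(P → b) = { 'b' }
  PREDICT(P → d) = { 'd' }
S has a single production, so nothing to check there.

All predict sets are disjoint. The grammar IS LL(1).

Answer: Yes, the grammar is LL(1).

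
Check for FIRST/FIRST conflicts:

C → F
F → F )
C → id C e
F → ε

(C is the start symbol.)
A FIRST/FIRST conflict occurs when two productions N → α and N → β for the same non-terminal have FIRST(α) ∩ FIRST(β) ≠ ∅ (with ε ∈ FIRST of a nullable right-hand side, so two nullable alternatives also conflict).

FIRST sets of the non-terminals at (or reachable through a nullable prefix from) the front of some alternative:
  FIRST(F) = { ')', ε }

Productions for C:
  C → F: FIRST = { ')', ε }
  C → id C e: FIRST = { 'id' }
Productions for F:
  F → F ): FIRST = { ')' }
  F → ε: FIRST = { ε }

All alternatives of each non-terminal have pairwise disjoint FIRST sets.

Answer: No FIRST/FIRST conflicts.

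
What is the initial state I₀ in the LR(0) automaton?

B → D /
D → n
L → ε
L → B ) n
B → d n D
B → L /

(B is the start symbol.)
{ [B → . D /], [B → . L /], [B → . d n D], [B' → . B], [D → . n], [L → . B ) n], [L → .] }

First, augment the grammar with B' → B
I₀ = CLOSURE({ [B' → . B] }):
  [B' → . B] has the dot before B: add [B → . D /], [B → . d n D], [B → . L /]
  [B → . D /] has the dot before D: add [D → . n]
  [B → . L /] has the dot before L: add [L → .], [L → . B ) n]
No further items can be added.

I₀ = { [B → . D /], [B → . L /], [B → . d n D], [B' → . B], [D → . n], [L → . B ) n], [L → .] }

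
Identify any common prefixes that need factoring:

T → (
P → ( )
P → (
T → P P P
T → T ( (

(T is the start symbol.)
Yes, P has productions with common prefix '('

Left-factoring is needed when two productions for the same non-terminal
share a common prefix on the right-hand side.

Productions for T:
  T → (
  T → P P P
  T → T ( (
Productions for P:
  P → ( )
  P → (

Found common prefix '(' in productions for P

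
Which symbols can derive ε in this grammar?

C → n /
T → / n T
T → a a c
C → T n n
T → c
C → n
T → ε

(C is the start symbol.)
{ 'T' }

A non-terminal is nullable if it can derive ε (the empty string): either it has an ε-production, or it has a production whose right-hand side consists entirely of nullable non-terminals.

ε-productions: T → ε
So T is immediately nullable.
No further non-terminal can be added: every production for the remaining non-terminals contains a terminal or a non-nullable non-terminal.
Nullable = { 'T' }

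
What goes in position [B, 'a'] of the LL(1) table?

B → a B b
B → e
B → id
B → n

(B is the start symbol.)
To find M[B, 'a'], we find productions for B where 'a' is in the predict set (PREDICT(N → α) = (FIRST(α) \ {ε}) ∪ (FOLLOW(N) if α ⇒* ε)).

B → a B b: PREDICT = { 'a' }
  'a' is in predict set, so this production goes in M[B, 'a']
B → e: PREDICT = { 'e' }
B → id: PREDICT = { 'id' }
B → n: PREDICT = { 'n' }

M[B, 'a'] = B → a B b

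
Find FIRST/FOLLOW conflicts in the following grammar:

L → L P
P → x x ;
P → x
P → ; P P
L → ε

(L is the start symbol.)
Yes. L → L P with FOLLOW(L) on { ';', 'x' }

Nullable non-terminals: L.
FIRST sets used below: FIRST(L) = { ';', 'x', ε }, FIRST(P) = { ';', 'x' }

L: nullable alternative(s) L → ε; FOLLOW(L) = { $, ';', 'x' }
  L → L P: FIRST \ {ε} = { ';', 'x' } — overlaps FOLLOW(L) on { ';', 'x' }: CONFLICT
  L → ε: FIRST \ {ε} = { } — this is the only nullable alternative, skip

P has no nullable alternative, so no FIRST/FOLLOW check is needed there.

So the grammar has 1 FIRST/FOLLOW conflict (marked CONFLICT above).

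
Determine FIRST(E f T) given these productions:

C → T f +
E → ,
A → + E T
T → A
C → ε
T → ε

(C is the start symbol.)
{ ',' }

FIRST sets of the non-terminals involved (from the grammar, by fixed-point iteration):
  FIRST(E) = { ',' }

To compute FIRST(E f T), process the symbols left to right:
Symbol E is a non-terminal. Add FIRST(E) \ {ε} = { ',' }
E is not nullable (ε ∉ FIRST(E)), so stop here.
FIRST(E f T) = { ',' }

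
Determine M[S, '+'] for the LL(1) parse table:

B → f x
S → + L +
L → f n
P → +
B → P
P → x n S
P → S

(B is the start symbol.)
To find M[S, '+'], we find productions for S where '+' is in the predict set (PREDICT(N → α) = (FIRST(α) \ {ε}) ∪ (FOLLOW(N) if α ⇒* ε)).

S → + L +: PREDICT = { '+' }
  '+' is in predict set, so this production goes in M[S, '+']

M[S, '+'] = S → + L +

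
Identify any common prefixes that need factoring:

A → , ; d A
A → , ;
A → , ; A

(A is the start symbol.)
Yes, A has productions with common prefix ', ;'

Left-factoring is needed when two productions for the same non-terminal
share a common prefix on the right-hand side.

Productions for A:
  A → , ; d A
  A → , ;
  A → , ; A

Found common prefix ', ;' in productions for A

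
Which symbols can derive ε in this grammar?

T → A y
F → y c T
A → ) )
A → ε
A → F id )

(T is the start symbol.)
{ 'A' }

A non-terminal is nullable if it can derive ε (the empty string): either it has an ε-production, or it has a production whose right-hand side consists entirely of nullable non-terminals.

ε-productions: A → ε
So A is immediately nullable.
No further non-terminal can be added: every production for the remaining non-terminals contains a terminal or a non-nullable non-terminal.
Nullable = { 'A' }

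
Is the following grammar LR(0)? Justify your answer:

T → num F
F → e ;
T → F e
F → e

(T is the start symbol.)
No. Shift-reduce conflict between [F → e .] and [F → e . ;]

A grammar is LR(0) if no state in the canonical LR(0) collection has:
  - both a shift item (dot before a terminal) and a complete item (shift-reduce conflict), or
  - two or more complete items (reduce-reduce conflict; the accept item [T' → T .] counts as a complete item here).

Augment with T' → T and build the canonical LR(0) collection (I0 = CLOSURE({[T' → . T]}), then GOTO on every symbol after a dot until no new states appear). It has 8 states:
  I0: { [F → . e ;], [F → . e], [T → . F e], [T → . num F], [T' → . T] }  — shift
  I1: { [T → F . e] }  — shift
  I2: { [T' → T .] }  — accept
  I3: { [F → e . ;], [F → e .] }  — shift, reduce
  I4: { [F → . e ;], [F → . e], [T → num . F] }  — shift
  I5: { [T → num F .] }  — reduce
  I6: { [F → e ; .] }  — reduce
  I7: { [T → F e .] }  — reduce

Conflict in state I3:
  Shift-reduce conflict between [F → e .] and [F → e . ;]
So the grammar is NOT LR(0).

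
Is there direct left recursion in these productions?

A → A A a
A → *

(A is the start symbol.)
Yes, A is left-recursive

Direct left recursion occurs when N → N α for some non-terminal N (the right-hand side begins with the left-hand side itself).

A → A A a: LEFT RECURSIVE (starts with A)
A → *: starts with '*'

The grammar has direct left recursion on: A.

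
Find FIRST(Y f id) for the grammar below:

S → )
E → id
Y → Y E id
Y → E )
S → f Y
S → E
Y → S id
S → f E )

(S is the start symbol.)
FIRST sets of the non-terminals involved (from the grammar, by fixed-point iteration):
  FIRST(Y) = { ')', 'f', 'id' }

To compute FIRST(Y f id), process the symbols left to right:
Symbol Y is a non-terminal. Add FIRST(Y) \ {ε} = { ')', 'f', 'id' }
Y is not nullable (ε ∉ FIRST(Y)), so stop here.
FIRST(Y f id) = { ')', 'f', 'id' }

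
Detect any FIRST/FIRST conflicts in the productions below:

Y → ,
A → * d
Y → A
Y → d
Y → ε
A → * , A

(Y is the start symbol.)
Yes. A → '*' d / A → '*' ',' A on { '*' }

FIRST sets of the non-terminals at (or reachable through a nullable prefix from) the front of some alternative:
  FIRST(A) = { '*' }

Productions for Y:
  Y → ,: FIRST = { ',' }
  Y → A: FIRST = { '*' }
  Y → d: FIRST = { 'd' }
  Y → ε: FIRST = { ε }
Productions for A:
  A → * d: FIRST = { '*' }
  A → * , A: FIRST = { '*' }

Conflict for A: A → * d and A → * , A
  Overlap: { '*' }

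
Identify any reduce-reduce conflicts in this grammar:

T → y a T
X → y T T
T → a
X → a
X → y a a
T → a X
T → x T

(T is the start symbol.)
A reduce-reduce conflict occurs when an LR(0) state has two complete items [A → α .] and [B → β .] — both call for a reduction, and with no lookahead the parser cannot choose between them.

Augment with T' → T and build the canonical LR(0) collection (I0 = CLOSURE({[T' → . T]}), then GOTO on every symbol after a dot until no new states appear). It has 15 states:
  I0: { [T → . a X], [T → . a], [T → . x T], [T → . y a T], [T' → . T] }  — shift
  I1: { [T' → T .] }  — accept
  I2: { [T → a . X], [T → a .], [X → . a], [X → . y T T], [X → . y a a] }  — shift, reduce
  I3: { [T → . a X], [T → . a], [T → . x T], [T → . y a T], [T → x . T] }  — shift
  I4: { [T → y . a T] }  — shift
  I5: { [T → . a X], [T → . a], [T → . x T], [T → . y a T], [T → y a . T] }  — shift
  I6: { [T → y a T .] }  — reduce
  I7: { [T → x T .] }  — reduce
  I8: { [T → a X .] }  — reduce
  I9: { [X → a .] }  — reduce
  I10: { [T → . a X], [T → . a], [T → . x T], [T → . y a T], [X → y . T T], [X → y . a a] }  — shift
  I11: { [T → . a X], [T → . a], [T → . x T], [T → . y a T], [X → y T . T] }  — shift
  I12: { [T → a . X], [T → a .], [X → . a], [X → . y T T], [X → . y a a], [X → y a . a] }  — shift, reduce
  I13: { [X → a .], [X → y a a .] }  — 2 reduces
  I14: { [X → y T T .] }  — reduce

I13 contains complete items [X → a .], [X → y a a .] — reduce-reduce conflict.

Answer: Yes — I13: [X → a .] vs [X → y a a .]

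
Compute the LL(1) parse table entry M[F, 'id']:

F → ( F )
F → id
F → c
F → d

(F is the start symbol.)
To find M[F, 'id'], we find productions for F where 'id' is in the predict set (PREDICT(N → α) = (FIRST(α) \ {ε}) ∪ (FOLLOW(N) if α ⇒* ε)).

F → ( F ): PREDICT = { '(' }
F → id: PREDICT = { 'id' }
  'id' is in predict set, so this production goes in M[F, 'id']
F → c: PREDICT = { 'c' }
F → d: PREDICT = { 'd' }

M[F, 'id'] = F → id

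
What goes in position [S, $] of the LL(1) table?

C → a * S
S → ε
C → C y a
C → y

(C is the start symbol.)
S → ε

To find M[S, $], we find productions for S where $ is in the predict set (PREDICT(N → α) = (FIRST(α) \ {ε}) ∪ (FOLLOW(N) if α ⇒* ε)).

Relevant sets:
  FOLLOW(S) = { $, 'y' }

S → ε: PREDICT = { $, 'y' }
  $ is in predict set, so this production goes in M[S, $]

M[S, $] = S → ε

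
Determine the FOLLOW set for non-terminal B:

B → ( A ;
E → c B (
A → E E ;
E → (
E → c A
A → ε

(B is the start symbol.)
B is the start symbol, so $ ∈ FOLLOW(B).
In E → c B (: B is followed by '(', add FIRST('(') \ {ε} = { '(' }

Taking the union: FOLLOW(B) = { $, '(' }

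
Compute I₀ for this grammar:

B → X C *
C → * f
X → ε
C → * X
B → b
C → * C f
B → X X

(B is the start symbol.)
First, augment the grammar with B' → B
I₀ = CLOSURE({ [B' → . B] }):
  [B' → . B] has the dot before B: add [B → . X C *], [B → . b], [B → . X X]
  [B → . X C *] has the dot before X: add [X → .]
No further items can be added.

I₀ = { [B → . X C *], [B → . X X], [B → . b], [B' → . B], [X → .] }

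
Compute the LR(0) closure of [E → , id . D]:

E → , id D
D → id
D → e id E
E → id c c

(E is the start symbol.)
{ [D → . e id E], [D → . id], [E → , id . D] }

Start with: [E → , id . D]
  [E → , id . D] has the dot before D: add [D → . id], [D → . e id E]
No further items can be added.

CLOSURE = { [D → . e id E], [D → . id], [E → , id . D] }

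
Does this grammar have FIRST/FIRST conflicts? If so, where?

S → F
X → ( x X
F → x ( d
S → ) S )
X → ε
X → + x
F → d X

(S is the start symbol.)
A FIRST/FIRST conflict occurs when two productions N → α and N → β for the same non-terminal have FIRST(α) ∩ FIRST(β) ≠ ∅ (with ε ∈ FIRST of a nullable right-hand side, so two nullable alternatives also conflict).

FIRST sets of the non-terminals at (or reachable through a nullable prefix from) the front of some alternative:
  FIRST(F) = { 'd', 'x' }

Productions for S:
  S → F: FIRST = { 'd', 'x' }
  S → ) S ): FIRST = { ')' }
Productions for X:
  X → ( x X: FIRST = { '(' }
  X → ε: FIRST = { ε }
  X → + x: FIRST = { '+' }
Productions for F:
  F → x ( d: FIRST = { 'x' }
  F → d X: FIRST = { 'd' }

All alternatives of each non-terminal have pairwise disjoint FIRST sets.

Answer: No FIRST/FIRST conflicts.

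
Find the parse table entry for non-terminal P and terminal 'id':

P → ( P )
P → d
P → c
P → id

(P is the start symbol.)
To find M[P, 'id'], we find productions for P where 'id' is in the predict set (PREDICT(N → α) = (FIRST(α) \ {ε}) ∪ (FOLLOW(N) if α ⇒* ε)).

P → ( P ): PREDICT = { '(' }
P → d: PREDICT = { 'd' }
P → c: PREDICT = { 'c' }
P → id: PREDICT = { 'id' }
  'id' is in predict set, so this production goes in M[P, 'id']

M[P, 'id'] = P → id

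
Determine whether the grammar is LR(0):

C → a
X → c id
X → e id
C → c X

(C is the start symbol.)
Yes, the grammar is LR(0)

A grammar is LR(0) if no state in the canonical LR(0) collection has:
  - both a shift item (dot before a terminal) and a complete item (shift-reduce conflict), or
  - two or more complete items (reduce-reduce conflict; the accept item [C' → C .] counts as a complete item here).

Augment with C' → C and build the canonical LR(0) collection (I0 = CLOSURE({[C' → . C]}), then GOTO on every symbol after a dot until no new states appear). It has 9 states:
  I0: { [C → . a], [C → . c X], [C' → . C] }  — shift
  I1: { [C' → C .] }  — accept
  I2: { [C → a .] }  — reduce
  I3: { [C → c . X], [X → . c id], [X → . e id] }  — shift
  I4: { [C → c X .] }  — reduce
  I5: { [X → c . id] }  — shift
  I6: { [X → e . id] }  — shift
  I7: { [X → e id .] }  — reduce
  I8: { [X → c id .] }  — reduce

Every state is either a pure shift/goto state or contains exactly one complete item and nothing to shift — no conflicts. The grammar is LR(0).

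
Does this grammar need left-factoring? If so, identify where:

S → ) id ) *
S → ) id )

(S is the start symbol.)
Yes, S has productions with common prefix ') id )'

Left-factoring is needed when two productions for the same non-terminal
share a common prefix on the right-hand side.

Productions for S:
  S → ) id ) *
  S → ) id )

Found common prefix ') id )' in productions for S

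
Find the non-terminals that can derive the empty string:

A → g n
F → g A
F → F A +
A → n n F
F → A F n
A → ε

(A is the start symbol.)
ε-productions: A → ε
So A is immediately nullable.
No further non-terminal can be added: every production for the remaining non-terminals contains a terminal or a non-nullable non-terminal.
Nullable = { 'A' }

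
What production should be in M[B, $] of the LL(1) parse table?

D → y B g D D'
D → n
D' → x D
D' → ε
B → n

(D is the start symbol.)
To find M[B, $], we find productions for B where $ is in the predict set (PREDICT(N → α) = (FIRST(α) \ {ε}) ∪ (FOLLOW(N) if α ⇒* ε)).

B → n: PREDICT = { 'n' }

M[B, $] is empty (no production applies)

Answer: Empty (error entry)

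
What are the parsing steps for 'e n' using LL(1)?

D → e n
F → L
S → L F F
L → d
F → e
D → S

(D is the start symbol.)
Stack is shown with the top on the left.

Stack  Input  Action
--------------------
D $    e n $  output D → e n
e n $  e n $  match 'e'
n $    n $    match 'n'
$      $      accept

The string is accepted.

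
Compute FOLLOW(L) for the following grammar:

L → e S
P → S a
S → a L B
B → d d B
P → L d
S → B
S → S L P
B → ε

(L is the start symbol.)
To compute FOLLOW(L), find every occurrence of L on a right-hand side N → α L β: add FIRST(β) \ {ε}, and if β is empty or nullable also add FOLLOW(N). Iterate to a fixed point.

L is the start symbol, so $ ∈ FOLLOW(L).
In S → a L B: L is followed by B, add FIRST(B) \ {ε} = { 'd' }
  B is nullable, so also add FOLLOW(S)
In P → L d: L is followed by d, add FIRST(d) \ {ε} = { 'd' }
In S → S L P: L is followed by P, add FIRST(P) \ {ε} = { 'a', 'd', 'e' }

The FOLLOW sets referred to above (computed the same way, to a fixed point):
  FOLLOW(S) = { $, 'a', 'd', 'e' }

Taking the union: FOLLOW(L) = { $, 'a', 'd', 'e' }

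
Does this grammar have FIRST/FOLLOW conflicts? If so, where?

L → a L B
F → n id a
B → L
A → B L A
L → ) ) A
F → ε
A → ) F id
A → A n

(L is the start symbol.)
A FIRST/FOLLOW conflict occurs when a non-terminal N has a nullable alternative N → β (β ⇒* ε) and another alternative N → α with FIRST(α) ∩ FOLLOW(N) ≠ ∅: on such a lookahead the parser cannot decide between expanding α and letting N vanish via β.

Nullable non-terminals: F.

F: nullable alternative(s) F → ε; FOLLOW(F) = { 'id' }
  F → n id a: FIRST \ {ε} = { 'n' } — disjoint from FOLLOW(F)
  F → ε: FIRST \ {ε} = { } — this is the only nullable alternative, skip

A, B, L have no nullable alternative, so no FIRST/FOLLOW check is needed there.

No FIRST/FOLLOW conflicts found.

Answer: No FIRST/FOLLOW conflicts.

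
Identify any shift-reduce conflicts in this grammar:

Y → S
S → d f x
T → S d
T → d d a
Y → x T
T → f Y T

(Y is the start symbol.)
No shift-reduce conflicts

Augment with Y' → Y and build the canonical LR(0) collection (I0 = CLOSURE({[Y' → . Y]}), then GOTO on every symbol after a dot until no new states appear). It has 16 states:
  I0: { [S → . d f x], [Y → . S], [Y → . x T], [Y' → . Y] }  — shift
  I1: { [Y → S .] }  — reduce
  I2: { [Y' → Y .] }  — accept
  I3: { [S → d . f x] }  — shift
  I4: { [S → . d f x], [T → . S d], [T → . d d a], [T → . f Y T], [Y → x . T] }  — shift
  I5: { [T → S . d] }  — shift
  I6: { [Y → x T .] }  — reduce
  I7: { [S → d . f x], [T → d . d a] }  — shift
  I8: { [S → . d f x], [T → f . Y T], [Y → . S], [Y → . x T] }  — shift
  I9: { [S → . d f x], [T → . S d], [T → . d d a], [T → . f Y T], [T → f Y . T] }  — shift
  I10: { [T → f Y T .] }  — reduce
  I11: { [T → d d . a] }  — shift
  I12: { [S → d f . x] }  — shift
  I13: { [S → d f x .] }  — reduce
  I14: { [T → d d a .] }  — reduce
  I15: { [T → S d .] }  — reduce

No state contains both a complete item and a shift item.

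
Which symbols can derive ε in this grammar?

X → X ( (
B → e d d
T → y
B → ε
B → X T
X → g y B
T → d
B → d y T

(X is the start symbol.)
{ 'B' }

A non-terminal is nullable if it can derive ε (the empty string): either it has an ε-production, or it has a production whose right-hand side consists entirely of nullable non-terminals.

ε-productions: B → ε
So B is immediately nullable.
No further non-terminal can be added: every production for the remaining non-terminals contains a terminal or a non-nullable non-terminal.
Nullable = { 'B' }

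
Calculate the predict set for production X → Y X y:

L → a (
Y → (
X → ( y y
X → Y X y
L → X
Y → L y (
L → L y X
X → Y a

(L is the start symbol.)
{ '(', 'a' }

PREDICT(X → Y X y) = (FIRST(RHS) \ {ε}) ∪ (FOLLOW(X) if ε ∈ FIRST(RHS), i.e. RHS ⇒* ε)
FIRST(Y) = { '(', 'a' }
FIRST(Y X y) = { '(', 'a' }
ε ∉ FIRST(Y X y), so FOLLOW(X) is not added.
PREDICT(X → Y X y) = { '(', 'a' }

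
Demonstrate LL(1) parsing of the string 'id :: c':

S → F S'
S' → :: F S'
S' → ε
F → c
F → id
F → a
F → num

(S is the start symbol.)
Stack is shown with the top on the left.

Stack      Input      Action
----------------------------
S $        id :: c $  output S → F S'
F S' $     id :: c $  output F → id
id S' $    id :: c $  match 'id'
S' $       :: c $     output S' → :: F S'
:: F S' $  :: c $     match '::'
F S' $     c $        output F → c
c S' $     c $        match 'c'
S' $       $          output S' → ε
$          $          accept

The string is accepted.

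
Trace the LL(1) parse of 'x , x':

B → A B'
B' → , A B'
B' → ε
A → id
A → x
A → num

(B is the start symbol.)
Stack is shown with the top on the left.

Stack     Input    Action
-------------------------
B $       x , x $  output B → A B'
A B' $    x , x $  output A → x
x B' $    x , x $  match 'x'
B' $      , x $    output B' → , A B'
, A B' $  , x $    match ','
A B' $    x $      output A → x
x B' $    x $      match 'x'
B' $      $        output B' → ε
$         $        accept

The string is accepted.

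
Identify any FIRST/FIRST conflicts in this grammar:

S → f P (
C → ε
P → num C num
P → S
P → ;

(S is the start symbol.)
FIRST sets of the non-terminals at (or reachable through a nullable prefix from) the front of some alternative:
  FIRST(S) = { 'f' }

Productions for P:
  P → num C num: FIRST = { 'num' }
  P → S: FIRST = { 'f' }
  P → ;: FIRST = { ';' }
S, C have only one production, so no FIRST/FIRST conflict is possible there.

All alternatives of each non-terminal have pairwise disjoint FIRST sets.

Answer: No FIRST/FIRST conflicts.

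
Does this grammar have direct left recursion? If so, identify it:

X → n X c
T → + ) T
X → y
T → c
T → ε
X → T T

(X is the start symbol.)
Direct left recursion occurs when N → N α for some non-terminal N (the right-hand side begins with the left-hand side itself).

X → n X c: starts with n
T → + ) T: starts with '+'
X → y: starts with y
T → c: starts with c
T → ε: starts with ε
X → T T: starts with T

No direct left recursion found.

Answer: No direct left recursion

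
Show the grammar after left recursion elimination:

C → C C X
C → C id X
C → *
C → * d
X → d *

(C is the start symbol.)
C is directly left-recursive. The standard transformation for
  A → A α₁ | ... | A α_m | β₁ | ... | β_n
is
  A  → β₁ A' | ... | β_n A'
  A' → α₁ A' | ... | α_m A' | ε

C → * becomes C → * C'
C → * d becomes C → * d C'
C → C C X becomes C' → C X C'
C → C id X becomes C' → id X C'
Add C' → ε

Productions for other non-terminals are unchanged:
  X → d *

Resulting grammar:
C → * C'
C → * d C'
C' → C X C'
C' → id X C'
C' → ε
X → d *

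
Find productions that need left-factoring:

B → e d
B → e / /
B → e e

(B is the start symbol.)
Left-factoring is needed when two productions for the same non-terminal
share a common prefix on the right-hand side.

Productions for B:
  B → e d
  B → e / /
  B → e e

Found common prefix 'e' in productions for B

Answer: Yes, B has productions with common prefix 'e'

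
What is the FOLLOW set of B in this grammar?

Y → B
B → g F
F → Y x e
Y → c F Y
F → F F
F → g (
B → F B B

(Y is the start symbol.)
In Y → B: B is at the end, add FOLLOW(Y)
In B → F B B: B is followed by B, add FIRST(B) \ {ε} = { 'c', 'g' }
In B → F B B: B is at the end; this adds FOLLOW(B) to itself — nothing new

The FOLLOW sets referred to above (computed the same way, to a fixed point):
  FOLLOW(Y) = { $, 'x' }

Taking the union: FOLLOW(B) = { $, 'c', 'g', 'x' }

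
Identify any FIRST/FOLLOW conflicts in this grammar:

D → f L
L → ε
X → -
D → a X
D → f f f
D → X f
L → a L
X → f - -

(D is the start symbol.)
Nullable non-terminals: L.

L: nullable alternative(s) L → ε; FOLLOW(L) = { $ }
  L → ε: FIRST \ {ε} = { } — this is the only nullable alternative, skip
  L → a L: FIRST \ {ε} = { 'a' } — disjoint from FOLLOW(L)

D, X have no nullable alternative, so no FIRST/FOLLOW check is needed there.

No FIRST/FOLLOW conflicts found.

Answer: No FIRST/FOLLOW conflicts.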